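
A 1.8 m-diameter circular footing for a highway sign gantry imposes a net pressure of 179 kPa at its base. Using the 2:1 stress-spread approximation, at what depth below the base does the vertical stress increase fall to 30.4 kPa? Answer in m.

z ≈ 2.57 m

2:1 spreading — at depth z the loaded area has grown by z in each plan dimension:
qD²/(D+z)² = Δσ_z ⇒ z = D(√(q/Δσ_z) − 1) = 1.8×(√(179/30.4) − 1) = 2.568 m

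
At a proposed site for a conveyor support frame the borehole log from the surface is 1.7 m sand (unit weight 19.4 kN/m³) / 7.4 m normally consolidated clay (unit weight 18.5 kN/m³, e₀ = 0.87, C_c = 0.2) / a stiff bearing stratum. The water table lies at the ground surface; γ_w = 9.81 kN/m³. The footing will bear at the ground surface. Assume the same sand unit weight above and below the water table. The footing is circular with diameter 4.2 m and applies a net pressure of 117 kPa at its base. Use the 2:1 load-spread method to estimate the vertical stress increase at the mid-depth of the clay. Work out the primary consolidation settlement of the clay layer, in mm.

Mid-depth of clay below the ground surface: z = 1.7 + 7.4/2 = 5.4 m.
Total vertical stress at mid-clay: σ_v = 19.4×1.7 + 18.5×3.7 = 101.43 kPa.
Pore pressure: u = 9.81×(5.4 − 0) = 52.974 kPa.
Initial effective stress: σ'_0 = σ_v − u = 101.43 − 52.974 = 48.456 kPa.
Stress increase at mid-clay by the 2:1 spreading method:
Δσ ≈ qD²/(D+z)² = 117×4.2²/(4.2+5.4)² = 22.395 kPa
Final effective stress: σ'_f = σ'_0 + Δσ = 48.456 + 22.395 = 70.851 kPa.
Normally consolidated clay, so the full stress increment lies on the virgin compression line:
S_c = C_c·H/(1+e₀)·log₁₀(σ'_f/σ'_0) = 0.2×7.4/(1+0.87)×log₁₀(70.851/48.456)
    = 0.79144 × 0.165 = 0.1306 m

S_c ≈ 131 mm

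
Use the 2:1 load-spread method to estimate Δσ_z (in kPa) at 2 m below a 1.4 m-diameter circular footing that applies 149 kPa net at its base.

By the 2:1 method the load spreads at 1 horizontal : 2 vertical, so at depth z the loaded area has grown by z in each plan dimension:
Δσ ≈ qD²/(D+z)² = 149×1.4²/(1.4+2)² = 25.263 kPa

Δσ_z ≈ 25.3 kPa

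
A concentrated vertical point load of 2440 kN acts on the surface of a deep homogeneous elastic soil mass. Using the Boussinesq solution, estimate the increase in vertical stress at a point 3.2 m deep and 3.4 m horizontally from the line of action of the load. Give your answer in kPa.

Δσ_z ≈ 17.2 kPa

Boussinesq vertical stress below a point load on an elastic half-space:
Δσ_z = 3P/(2πz²) · [1 + (r/z)²]^(−5/2)
r/z = 3.4/3.2 = 1.0625; [1+(r/z)²]^(−5/2) = 0.15122.
Δσ_z = 3×2440/(2π×3.2²) × 0.15122 = 113.77 × 0.15122 = 17.2 kPa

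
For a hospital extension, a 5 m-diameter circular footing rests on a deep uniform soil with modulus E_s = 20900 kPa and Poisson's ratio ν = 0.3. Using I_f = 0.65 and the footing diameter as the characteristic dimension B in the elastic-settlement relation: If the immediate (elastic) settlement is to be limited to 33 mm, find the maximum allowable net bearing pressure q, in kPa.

S_e = q·B·(1−ν²)/E_s · I_f  ⇒  q = S_e·E_s / (B·(1−ν²)·I_f).
q = 0.033 × 20900 / (5 × 0.91 × 0.65) = 233.2 kPa

q ≈ 233 kPa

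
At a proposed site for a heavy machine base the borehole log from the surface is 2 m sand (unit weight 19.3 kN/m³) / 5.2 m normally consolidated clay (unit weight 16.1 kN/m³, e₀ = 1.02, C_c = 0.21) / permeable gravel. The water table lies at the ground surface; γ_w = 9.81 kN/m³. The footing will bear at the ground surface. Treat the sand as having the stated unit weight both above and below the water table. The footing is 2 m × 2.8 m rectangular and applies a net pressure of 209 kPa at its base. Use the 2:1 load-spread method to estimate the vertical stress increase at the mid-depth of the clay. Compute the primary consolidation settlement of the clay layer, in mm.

S_c ≈ 122 mm

Mid-depth of clay below the ground surface: z = 2 + 5.2/2 = 4.6 m.
Total vertical stress at mid-clay: σ_v = 19.3×2 + 16.1×2.6 = 80.46 kPa.
Pore pressure: u = 9.81×(4.6 − 0) = 45.126 kPa.
Initial effective stress: σ'_0 = σ_v − u = 80.46 − 45.126 = 35.334 kPa.
Stress increase at mid-clay by the 2:1 spreading method:
Δσ = qBL/((B+z)(L+z)) = 209×2×2.8/((2+4.6)(2.8+4.6)) = 23.964 kPa
Final effective stress: σ'_f = σ'_0 + Δσ = 35.334 + 23.964 = 59.298 kPa.
Normally consolidated clay, so the full stress increment lies on the virgin compression line:
S_c = C_c·H/(1+e₀)·log₁₀(σ'_f/σ'_0) = 0.21×5.2/(1+1.02)×log₁₀(59.298/35.334)
    = 0.54059 × 0.22485 = 0.1216 m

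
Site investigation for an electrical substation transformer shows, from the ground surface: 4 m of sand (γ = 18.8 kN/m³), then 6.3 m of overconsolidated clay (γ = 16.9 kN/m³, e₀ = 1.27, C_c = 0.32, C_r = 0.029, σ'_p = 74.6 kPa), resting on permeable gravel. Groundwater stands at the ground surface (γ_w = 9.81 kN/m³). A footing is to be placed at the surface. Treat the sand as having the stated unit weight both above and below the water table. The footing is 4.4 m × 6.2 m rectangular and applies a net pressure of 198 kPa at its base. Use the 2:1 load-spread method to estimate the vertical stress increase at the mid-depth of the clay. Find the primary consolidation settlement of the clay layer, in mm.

S_c ≈ 95 mm

Mid-depth of clay below the ground surface: z = 4 + 6.3/2 = 7.15 m.
Total vertical stress at mid-clay: σ_v = 18.8×4 + 16.9×3.15 = 128.44 kPa.
Pore pressure: u = 9.81×(7.15 − 0) = 70.142 kPa.
Initial effective stress: σ'_0 = σ_v − u = 128.44 − 70.142 = 58.298 kPa.
Stress increase at mid-clay by the 2:1 spreading method:
Δσ = qBL/((B+z)(L+z)) = 198×4.4×6.2/((4.4+7.15)(6.2+7.15)) = 35.03 kPa
Final effective stress: σ'_f = 58.298 + 35.03 = 93.328 kPa.
σ'_f = 93.328 > σ'_p = 74.6 kPa, so the stress path crosses the preconsolidation pressure — recompression up to σ'_p, then virgin compression beyond:
S_c = H/(1+e₀)·[C_r·log₁₀(σ'_p/σ'_0) + C_c·log₁₀(σ'_f/σ'_p)]
    = 6.3/2.27 × [0.029×log₁₀(74.6/58.298) + 0.32×log₁₀(93.328/74.6)]
    = 2.7753 × [0.0031055 + 0.031127] = 0.09501 m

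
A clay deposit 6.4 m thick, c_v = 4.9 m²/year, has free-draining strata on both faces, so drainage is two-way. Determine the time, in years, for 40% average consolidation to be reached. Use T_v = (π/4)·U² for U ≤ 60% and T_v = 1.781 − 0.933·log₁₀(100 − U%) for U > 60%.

Drainage path length: H_d = H/2 = 3.2 m (double drainage).
U ≤ 60%: T_v = (π/4)·U² = (π/4)×0.4² = 0.12566.
t = T_v·H_d²/c_v = 0.12566×3.2²/4.9 = 0.2626 years.

t ≈ 0.263 years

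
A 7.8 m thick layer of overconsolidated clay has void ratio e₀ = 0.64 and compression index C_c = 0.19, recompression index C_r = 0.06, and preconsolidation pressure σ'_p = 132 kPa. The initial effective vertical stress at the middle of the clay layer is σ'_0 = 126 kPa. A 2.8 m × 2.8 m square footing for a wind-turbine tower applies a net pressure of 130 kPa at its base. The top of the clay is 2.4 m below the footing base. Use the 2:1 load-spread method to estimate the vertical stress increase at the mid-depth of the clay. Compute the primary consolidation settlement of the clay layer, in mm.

S_c ≈ 24.1 mm

Mid-depth of clay below the footing base: z = 2.4 + 7.8/2 = 6.3 m.
Stress increase at mid-clay by the 2:1 spreading method:
Δσ = qBL/((B+z)(L+z)) = 130×2.8×2.8/((2.8+6.3)(2.8+6.3)) = 12.308 kPa
Final effective stress: σ'_f = 126 + 12.308 = 138.31 kPa.
σ'_f = 138.31 > σ'_p = 132 kPa, so the stress path crosses the preconsolidation pressure — recompression up to σ'_p, then virgin compression beyond:
S_c = H/(1+e₀)·[C_r·log₁₀(σ'_p/σ'_0) + C_c·log₁₀(σ'_f/σ'_p)]
    = 7.8/1.64 × [0.06×log₁₀(132/126) + 0.19×log₁₀(138.31/132)]
    = 4.7561 × [0.0012122 + 0.0038531] = 0.02409 m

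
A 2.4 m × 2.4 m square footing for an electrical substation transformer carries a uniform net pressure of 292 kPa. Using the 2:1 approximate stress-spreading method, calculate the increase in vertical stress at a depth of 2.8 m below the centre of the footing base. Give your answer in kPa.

Δσ_z ≈ 62.2 kPa

By the 2:1 method the load spreads at 1 horizontal : 2 vertical, so at depth z the loaded area has grown by z in each plan dimension:
Δσ = qBL/((B+z)(L+z)) = 292×2.4×2.4/((2.4+2.8)(2.4+2.8)) = 62.201 kPa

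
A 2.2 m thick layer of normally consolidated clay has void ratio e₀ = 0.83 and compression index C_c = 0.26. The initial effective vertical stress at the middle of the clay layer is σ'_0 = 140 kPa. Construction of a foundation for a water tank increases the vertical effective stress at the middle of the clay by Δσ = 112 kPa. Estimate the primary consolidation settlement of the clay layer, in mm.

S_c ≈ 79.8 mm

Final effective stress: σ'_f = σ'_0 + Δσ = 140 + 112 = 252 kPa.
Normally consolidated clay, so the full stress increment lies on the virgin compression line:
S_c = C_c·H/(1+e₀)·log₁₀(σ'_f/σ'_0) = 0.26×2.2/(1+0.83)×log₁₀(252/140)
    = 0.31257 × 0.25527 = 0.07979 m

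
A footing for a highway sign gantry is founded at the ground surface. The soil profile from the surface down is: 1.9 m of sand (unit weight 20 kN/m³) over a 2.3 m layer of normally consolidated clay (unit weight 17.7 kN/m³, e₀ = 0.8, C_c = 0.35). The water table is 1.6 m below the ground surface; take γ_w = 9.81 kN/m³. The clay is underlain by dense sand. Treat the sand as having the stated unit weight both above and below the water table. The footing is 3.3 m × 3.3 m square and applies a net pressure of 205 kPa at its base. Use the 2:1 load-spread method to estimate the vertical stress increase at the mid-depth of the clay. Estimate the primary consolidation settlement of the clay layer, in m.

S_c ≈ 0.158 m

Mid-depth of clay below the ground surface: z = 1.9 + 2.3/2 = 3.05 m.
Total vertical stress at mid-clay: σ_v = 20×1.9 + 17.7×1.15 = 58.355 kPa.
Pore pressure: u = 9.81×(3.05 − 1.6) = 14.225 kPa.
Initial effective stress: σ'_0 = σ_v − u = 58.355 − 14.225 = 44.13 kPa.
Stress increase at mid-clay by the 2:1 spreading method:
Δσ = qBL/((B+z)(L+z)) = 205×3.3×3.3/((3.3+3.05)(3.3+3.05)) = 55.365 kPa
Final effective stress: σ'_f = σ'_0 + Δσ = 44.13 + 55.365 = 99.495 kPa.
Normally consolidated clay, so the full stress increment lies on the virgin compression line:
S_c = C_c·H/(1+e₀)·log₁₀(σ'_f/σ'_0) = 0.35×2.3/(1+0.8)×log₁₀(99.495/44.13)
    = 0.44722 × 0.35307 = 0.1579 m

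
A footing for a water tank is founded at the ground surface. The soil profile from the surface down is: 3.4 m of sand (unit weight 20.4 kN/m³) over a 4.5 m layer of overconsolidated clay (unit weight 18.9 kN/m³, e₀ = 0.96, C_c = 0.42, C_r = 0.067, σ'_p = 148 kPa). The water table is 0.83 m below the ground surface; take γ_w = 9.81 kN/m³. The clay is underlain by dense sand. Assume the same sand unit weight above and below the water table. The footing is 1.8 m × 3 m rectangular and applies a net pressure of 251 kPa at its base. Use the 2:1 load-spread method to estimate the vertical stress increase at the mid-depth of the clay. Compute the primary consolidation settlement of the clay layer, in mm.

Mid-depth of clay below the ground surface: z = 3.4 + 4.5/2 = 5.65 m.
Total vertical stress at mid-clay: σ_v = 20.4×3.4 + 18.9×2.25 = 111.88 kPa.
Pore pressure: u = 9.81×(5.65 − 0.83) = 47.284 kPa.
Initial effective stress: σ'_0 = σ_v − u = 111.88 − 47.284 = 64.596 kPa.
Stress increase at mid-clay by the 2:1 spreading method:
Δσ = qBL/((B+z)(L+z)) = 251×1.8×3/((1.8+5.65)(3+5.65)) = 21.033 kPa
Final effective stress: σ'_f = 64.596 + 21.033 = 85.629 kPa.
σ'_f = 85.629 ≤ σ'_p = 148 kPa, so the clay remains overconsolidated and only the recompression index applies:
S_c = C_r·H/(1+e₀)·log₁₀(σ'_f/σ'_0) = 0.067×4.5/1.96×log₁₀(85.629/64.596)
    = 0.15383 × 0.12242 = 0.01883 m

S_c ≈ 18.8 mm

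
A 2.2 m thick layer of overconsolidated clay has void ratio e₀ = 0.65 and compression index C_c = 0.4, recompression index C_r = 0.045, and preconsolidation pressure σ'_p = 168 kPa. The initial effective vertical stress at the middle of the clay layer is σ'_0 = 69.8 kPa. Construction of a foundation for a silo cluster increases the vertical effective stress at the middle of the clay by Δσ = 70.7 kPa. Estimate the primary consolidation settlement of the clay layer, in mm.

Final effective stress: σ'_f = 69.8 + 70.7 = 140.5 kPa.
σ'_f = 140.5 ≤ σ'_p = 168 kPa, so the clay remains overconsolidated and only the recompression index applies:
S_c = C_r·H/(1+e₀)·log₁₀(σ'_f/σ'_0) = 0.045×2.2/1.65×log₁₀(140.5/69.8)
    = 0.059998 × 0.30382 = 0.01823 m

S_c ≈ 18.2 mm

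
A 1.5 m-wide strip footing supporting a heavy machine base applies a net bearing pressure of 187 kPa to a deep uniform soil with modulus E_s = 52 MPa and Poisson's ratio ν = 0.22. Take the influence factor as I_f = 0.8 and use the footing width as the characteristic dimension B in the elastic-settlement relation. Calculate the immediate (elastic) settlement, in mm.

Immediate (elastic) settlement: S_e = q·B·(1−ν²)/E_s · I_f.
E_s = 52 MPa = 52000 kPa.
S_e = 187 × 1.5 × (1 − 0.22²) / 52000 × 0.8
    = 187 × 1.5 × 0.9516 / 52000 × 0.8
    = 0.004107 m = 4.107 mm

S_e ≈ 4.11 mm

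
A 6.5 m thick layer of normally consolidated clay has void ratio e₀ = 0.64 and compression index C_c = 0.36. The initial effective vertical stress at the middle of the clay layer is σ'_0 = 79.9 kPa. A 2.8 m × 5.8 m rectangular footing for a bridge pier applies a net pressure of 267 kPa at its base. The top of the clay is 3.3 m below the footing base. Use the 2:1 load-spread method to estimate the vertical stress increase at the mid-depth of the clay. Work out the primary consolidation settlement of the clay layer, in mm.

Mid-depth of clay below the footing base: z = 3.3 + 6.5/2 = 6.55 m.
Stress increase at mid-clay by the 2:1 spreading method:
Δσ = qBL/((B+z)(L+z)) = 267×2.8×5.8/((2.8+6.55)(5.8+6.55)) = 37.551 kPa
Final effective stress: σ'_f = σ'_0 + Δσ = 79.9 + 37.551 = 117.45 kPa.
Normally consolidated clay, so the full stress increment lies on the virgin compression line:
S_c = C_c·H/(1+e₀)·log₁₀(σ'_f/σ'_0) = 0.36×6.5/(1+0.64)×log₁₀(117.45/79.9)
    = 1.4268 × 0.16731 = 0.2387 m

S_c ≈ 239 mm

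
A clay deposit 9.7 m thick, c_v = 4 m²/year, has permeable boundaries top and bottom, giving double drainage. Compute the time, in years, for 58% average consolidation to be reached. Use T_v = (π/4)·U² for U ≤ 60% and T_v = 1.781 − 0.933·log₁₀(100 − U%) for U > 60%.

Drainage path length: H_d = H/2 = 4.85 m (double drainage).
U ≤ 60%: T_v = (π/4)·U² = (π/4)×0.58² = 0.26421.
t = T_v·H_d²/c_v = 0.26421×4.85²/4 = 1.554 years.

t ≈ 1.55 years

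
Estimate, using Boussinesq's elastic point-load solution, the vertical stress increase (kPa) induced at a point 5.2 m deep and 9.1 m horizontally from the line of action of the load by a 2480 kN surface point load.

Boussinesq vertical stress below a point load on an elastic half-space:
Δσ_z = 3P/(2πz²) · [1 + (r/z)²]^(−5/2)
r/z = 9.1/5.2 = 1.75; [1+(r/z)²]^(−5/2) = 0.030062.
Δσ_z = 3×2480/(2π×5.2²) × 0.030062 = 43.791 × 0.030062 = 1.316 kPa

Δσ_z ≈ 1.32 kPa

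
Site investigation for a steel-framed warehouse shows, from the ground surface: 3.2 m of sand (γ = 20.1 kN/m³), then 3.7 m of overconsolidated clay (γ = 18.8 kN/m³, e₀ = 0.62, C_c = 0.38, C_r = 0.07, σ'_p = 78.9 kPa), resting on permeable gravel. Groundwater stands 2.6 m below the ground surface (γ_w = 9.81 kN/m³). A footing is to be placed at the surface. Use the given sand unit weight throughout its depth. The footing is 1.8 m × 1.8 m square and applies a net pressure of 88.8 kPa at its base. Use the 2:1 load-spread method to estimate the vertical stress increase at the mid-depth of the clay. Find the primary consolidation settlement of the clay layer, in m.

S_c ≈ 0.0143 m

Mid-depth of clay below the ground surface: z = 3.2 + 3.7/2 = 5.05 m.
Total vertical stress at mid-clay: σ_v = 20.1×3.2 + 18.8×1.85 = 99.1 kPa.
Pore pressure: u = 9.81×(5.05 − 2.6) = 24.035 kPa.
Initial effective stress: σ'_0 = σ_v − u = 99.1 − 24.035 = 75.065 kPa.
Stress increase at mid-clay by the 2:1 spreading method:
Δσ = qBL/((B+z)(L+z)) = 88.8×1.8×1.8/((1.8+5.05)(1.8+5.05)) = 6.1316 kPa
Final effective stress: σ'_f = 75.065 + 6.1316 = 81.197 kPa.
σ'_f = 81.197 > σ'_p = 78.9 kPa, so the stress path crosses the preconsolidation pressure — recompression up to σ'_p, then virgin compression beyond:
S_c = H/(1+e₀)·[C_r·log₁₀(σ'_p/σ'_0) + C_c·log₁₀(σ'_f/σ'_p)]
    = 3.7/1.62 × [0.07×log₁₀(78.9/75.065) + 0.38×log₁₀(81.197/78.9)]
    = 2.284 × [0.0015148 + 0.0047359] = 0.01428 m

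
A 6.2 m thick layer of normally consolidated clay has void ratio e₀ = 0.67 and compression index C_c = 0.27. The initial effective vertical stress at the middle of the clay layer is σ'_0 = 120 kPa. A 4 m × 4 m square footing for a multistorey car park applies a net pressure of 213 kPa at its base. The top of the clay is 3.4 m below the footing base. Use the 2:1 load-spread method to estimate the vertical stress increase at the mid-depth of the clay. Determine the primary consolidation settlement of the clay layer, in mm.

S_c ≈ 99.8 mm

Mid-depth of clay below the footing base: z = 3.4 + 6.2/2 = 6.5 m.
Stress increase at mid-clay by the 2:1 spreading method:
Δσ = qBL/((B+z)(L+z)) = 213×4×4/((4+6.5)(4+6.5)) = 30.912 kPa
Final effective stress: σ'_f = σ'_0 + Δσ = 120 + 30.912 = 150.91 kPa.
Normally consolidated clay, so the full stress increment lies on the virgin compression line:
S_c = C_c·H/(1+e₀)·log₁₀(σ'_f/σ'_0) = 0.27×6.2/(1+0.67)×log₁₀(150.91/120)
    = 1.0024 × 0.099537 = 0.09978 m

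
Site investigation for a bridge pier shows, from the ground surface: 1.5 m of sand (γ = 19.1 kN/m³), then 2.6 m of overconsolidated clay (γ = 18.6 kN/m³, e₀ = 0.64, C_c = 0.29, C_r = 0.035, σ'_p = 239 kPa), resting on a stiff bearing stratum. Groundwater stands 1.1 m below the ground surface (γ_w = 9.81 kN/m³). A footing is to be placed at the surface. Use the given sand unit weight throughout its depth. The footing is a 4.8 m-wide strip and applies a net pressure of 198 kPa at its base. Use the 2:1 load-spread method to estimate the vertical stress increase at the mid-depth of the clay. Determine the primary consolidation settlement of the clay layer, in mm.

Mid-depth of clay below the ground surface: z = 1.5 + 2.6/2 = 2.8 m.
Total vertical stress at mid-clay: σ_v = 19.1×1.5 + 18.6×1.3 = 52.83 kPa.
Pore pressure: u = 9.81×(2.8 − 1.1) = 16.677 kPa.
Initial effective stress: σ'_0 = σ_v − u = 52.83 − 16.677 = 36.153 kPa.
Stress increase at mid-clay by the 2:1 spreading method:
Δσ = qB/(B+z) = 198×4.8/(4.8+2.8) = 125.05 kPa
Final effective stress: σ'_f = 36.153 + 125.05 = 161.2 kPa.
σ'_f = 161.2 ≤ σ'_p = 239 kPa, so the clay remains overconsolidated and only the recompression index applies:
S_c = C_r·H/(1+e₀)·log₁₀(σ'_f/σ'_0) = 0.035×2.6/1.64×log₁₀(161.2/36.153)
    = 0.055489 × 0.64922 = 0.03602 m

S_c ≈ 36 mm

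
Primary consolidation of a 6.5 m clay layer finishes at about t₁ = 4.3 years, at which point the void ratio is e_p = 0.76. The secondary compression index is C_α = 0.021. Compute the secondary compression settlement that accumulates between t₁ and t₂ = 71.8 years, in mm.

Secondary compression: S_s = C_α·H/(1+e_p)·log₁₀(t₂/t₁)
S_s = 0.021×6.5/(1+0.76)×log₁₀(71.8/4.3)
    = 0.07756 × 1.223 = 0.09483 m

S_s ≈ 94.8 mm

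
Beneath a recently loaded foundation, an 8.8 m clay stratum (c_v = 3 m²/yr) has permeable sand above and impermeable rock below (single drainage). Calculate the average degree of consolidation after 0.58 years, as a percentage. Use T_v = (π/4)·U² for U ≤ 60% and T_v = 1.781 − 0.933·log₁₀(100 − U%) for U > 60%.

Drainage path length: H_d = H = 8.8 m (single drainage).
T_v = c_v·t/H_d² = 3×0.58/8.8² = 0.022469.
T_v = 0.022469 corresponds to the U ≤ 60% branch:
U = √(4T_v/π) = 0.1691

U ≈ 16.9 %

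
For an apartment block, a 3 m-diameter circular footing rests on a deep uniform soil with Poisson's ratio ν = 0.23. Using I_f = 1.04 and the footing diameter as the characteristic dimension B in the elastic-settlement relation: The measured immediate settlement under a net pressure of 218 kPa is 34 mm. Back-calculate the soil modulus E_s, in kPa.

S_e = q·B·(1−ν²)/E_s · I_f  ⇒  E_s = q·B·(1−ν²)·I_f / S_e.
E_s = 218 × 3 × 0.9471 × 1.04 / 0.034 = 18950 kPa

E_s ≈ 18900 kPa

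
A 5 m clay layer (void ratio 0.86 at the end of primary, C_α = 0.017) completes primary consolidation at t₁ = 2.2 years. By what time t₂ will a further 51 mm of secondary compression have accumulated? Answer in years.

t₂ ≈ 28.7 years

S_s = C_α·H/(1+e_p)·log₁₀(t₂/t₁) ⇒ log₁₀(t₂/t₁) = S_s·(1+e_p)/(C_α·H).
log₁₀(t₂/t₁) = 0.051 × (1+0.86) / (0.017×5) = 1.116
t₂ = t₁ × 10^1.116 = 2.2 × 13.06 = 28.74 years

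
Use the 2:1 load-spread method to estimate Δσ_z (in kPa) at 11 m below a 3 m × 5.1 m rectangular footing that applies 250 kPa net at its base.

Δσ_z ≈ 17 kPa

By the 2:1 method the load spreads at 1 horizontal : 2 vertical, so at depth z the loaded area has grown by z in each plan dimension:
Δσ = qBL/((B+z)(L+z)) = 250×3×5.1/((3+11)(5.1+11)) = 16.97 kPa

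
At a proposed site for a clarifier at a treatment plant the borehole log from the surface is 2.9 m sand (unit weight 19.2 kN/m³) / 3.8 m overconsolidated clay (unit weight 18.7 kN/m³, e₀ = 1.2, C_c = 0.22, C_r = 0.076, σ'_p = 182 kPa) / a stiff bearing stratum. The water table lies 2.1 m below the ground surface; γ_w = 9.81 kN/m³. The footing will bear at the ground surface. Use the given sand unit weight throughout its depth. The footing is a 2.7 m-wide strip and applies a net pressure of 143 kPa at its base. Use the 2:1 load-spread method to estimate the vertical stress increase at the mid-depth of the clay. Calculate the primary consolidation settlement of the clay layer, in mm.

Mid-depth of clay below the ground surface: z = 2.9 + 3.8/2 = 4.8 m.
Total vertical stress at mid-clay: σ_v = 19.2×2.9 + 18.7×1.9 = 91.21 kPa.
Pore pressure: u = 9.81×(4.8 − 2.1) = 26.487 kPa.
Initial effective stress: σ'_0 = σ_v − u = 91.21 − 26.487 = 64.723 kPa.
Stress increase at mid-clay by the 2:1 spreading method:
Δσ = qB/(B+z) = 143×2.7/(2.7+4.8) = 51.48 kPa
Final effective stress: σ'_f = 64.723 + 51.48 = 116.2 kPa.
σ'_f = 116.2 ≤ σ'_p = 182 kPa, so the clay remains overconsolidated and only the recompression index applies:
S_c = C_r·H/(1+e₀)·log₁₀(σ'_f/σ'_0) = 0.076×3.8/2.2×log₁₀(116.2/64.723)
    = 0.13127 × 0.25415 = 0.03336 m

S_c ≈ 33.4 mm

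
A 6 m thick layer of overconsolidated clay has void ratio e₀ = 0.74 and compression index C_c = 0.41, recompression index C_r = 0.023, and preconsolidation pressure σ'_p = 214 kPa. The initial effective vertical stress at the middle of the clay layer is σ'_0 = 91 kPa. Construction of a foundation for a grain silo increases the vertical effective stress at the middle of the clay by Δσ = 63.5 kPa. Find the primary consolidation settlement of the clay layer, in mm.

S_c ≈ 18.2 mm

Final effective stress: σ'_f = 91 + 63.5 = 154.5 kPa.
σ'_f = 154.5 ≤ σ'_p = 214 kPa, so the clay remains overconsolidated and only the recompression index applies:
S_c = C_r·H/(1+e₀)·log₁₀(σ'_f/σ'_0) = 0.023×6/1.74×log₁₀(154.5/91)
    = 0.079311 × 0.22989 = 0.01823 m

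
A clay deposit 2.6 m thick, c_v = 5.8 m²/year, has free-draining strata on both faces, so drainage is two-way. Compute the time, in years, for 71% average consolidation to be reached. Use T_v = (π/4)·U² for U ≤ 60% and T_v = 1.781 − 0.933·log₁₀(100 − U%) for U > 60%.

Drainage path length: H_d = H/2 = 1.3 m (double drainage).
U > 60%: T_v = 1.781 − 0.933·log₁₀(100 − 71) = 0.41658.
t = T_v·H_d²/c_v = 0.41658×1.3²/5.8 = 0.1214 years.

t ≈ 0.121 years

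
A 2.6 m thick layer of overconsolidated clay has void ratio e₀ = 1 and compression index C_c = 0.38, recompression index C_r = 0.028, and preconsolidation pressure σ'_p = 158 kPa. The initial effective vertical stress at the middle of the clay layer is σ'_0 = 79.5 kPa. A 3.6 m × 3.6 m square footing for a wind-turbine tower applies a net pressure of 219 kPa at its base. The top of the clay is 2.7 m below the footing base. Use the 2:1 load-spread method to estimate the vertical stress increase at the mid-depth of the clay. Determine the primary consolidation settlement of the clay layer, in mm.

Mid-depth of clay below the footing base: z = 2.7 + 2.6/2 = 4 m.
Stress increase at mid-clay by the 2:1 spreading method:
Δσ = qBL/((B+z)(L+z)) = 219×3.6×3.6/((3.6+4)(3.6+4)) = 49.139 kPa
Final effective stress: σ'_f = 79.5 + 49.139 = 128.64 kPa.
σ'_f = 128.64 ≤ σ'_p = 158 kPa, so the clay remains overconsolidated and only the recompression index applies:
S_c = C_r·H/(1+e₀)·log₁₀(σ'_f/σ'_0) = 0.028×2.6/2×log₁₀(128.64/79.5)
    = 0.0364 × 0.20901 = 0.007608 m

S_c ≈ 7.61 mm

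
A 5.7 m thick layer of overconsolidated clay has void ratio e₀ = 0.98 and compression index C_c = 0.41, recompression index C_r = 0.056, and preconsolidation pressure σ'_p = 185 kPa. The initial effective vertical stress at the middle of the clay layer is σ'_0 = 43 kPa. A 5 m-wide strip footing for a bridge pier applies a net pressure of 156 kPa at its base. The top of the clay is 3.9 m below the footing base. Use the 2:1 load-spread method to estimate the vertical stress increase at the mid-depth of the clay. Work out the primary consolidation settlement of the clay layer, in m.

S_c ≈ 0.0654 m

Mid-depth of clay below the footing base: z = 3.9 + 5.7/2 = 6.75 m.
Stress increase at mid-clay by the 2:1 spreading method:
Δσ = qB/(B+z) = 156×5/(5+6.75) = 66.383 kPa
Final effective stress: σ'_f = 43 + 66.383 = 109.38 kPa.
σ'_f = 109.38 ≤ σ'_p = 185 kPa, so the clay remains overconsolidated and only the recompression index applies:
S_c = C_r·H/(1+e₀)·log₁₀(σ'_f/σ'_0) = 0.056×5.7/1.98×log₁₀(109.38/43)
    = 0.16121 × 0.40547 = 0.06537 m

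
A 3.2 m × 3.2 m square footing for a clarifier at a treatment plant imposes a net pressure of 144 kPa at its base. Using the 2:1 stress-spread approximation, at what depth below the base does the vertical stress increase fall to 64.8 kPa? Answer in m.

z ≈ 1.57 m

2:1 spreading — at depth z the loaded area has grown by z in each plan dimension:
qB²/(B+z)² = Δσ_z ⇒ z = B(√(q/Δσ_z) − 1) = 3.2×(√(144/64.8) − 1) = 1.57 m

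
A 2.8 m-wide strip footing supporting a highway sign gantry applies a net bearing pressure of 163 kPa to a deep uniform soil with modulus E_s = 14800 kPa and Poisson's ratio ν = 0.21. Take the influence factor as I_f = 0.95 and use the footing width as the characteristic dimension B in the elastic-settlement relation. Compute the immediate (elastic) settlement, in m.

Immediate (elastic) settlement: S_e = q·B·(1−ν²)/E_s · I_f.
S_e = 163 × 2.8 × (1 − 0.21²) / 14800 × 0.95
    = 163 × 2.8 × 0.9559 / 14800 × 0.95
    = 0.028 m

S_e ≈ 0.028 m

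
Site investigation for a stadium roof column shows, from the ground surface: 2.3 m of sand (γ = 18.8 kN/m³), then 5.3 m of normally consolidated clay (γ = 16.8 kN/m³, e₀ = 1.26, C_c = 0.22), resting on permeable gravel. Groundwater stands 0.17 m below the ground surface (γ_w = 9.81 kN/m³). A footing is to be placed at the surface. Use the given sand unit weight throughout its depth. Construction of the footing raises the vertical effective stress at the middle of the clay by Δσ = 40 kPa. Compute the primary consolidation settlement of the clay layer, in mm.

S_c ≈ 153 mm

Mid-depth of clay below the ground surface: z = 2.3 + 5.3/2 = 4.95 m.
Total vertical stress at mid-clay: σ_v = 18.8×2.3 + 16.8×2.65 = 87.76 kPa.
Pore pressure: u = 9.81×(4.95 − 0.17) = 46.892 kPa.
Initial effective stress: σ'_0 = σ_v − u = 87.76 − 46.892 = 40.868 kPa.
Final effective stress: σ'_f = σ'_0 + Δσ = 40.868 + 40 = 80.868 kPa.
Normally consolidated clay, so the full stress increment lies on the virgin compression line:
S_c = C_c·H/(1+e₀)·log₁₀(σ'_f/σ'_0) = 0.22×5.3/(1+1.26)×log₁₀(80.868/40.868)
    = 0.51593 × 0.29639 = 0.1529 m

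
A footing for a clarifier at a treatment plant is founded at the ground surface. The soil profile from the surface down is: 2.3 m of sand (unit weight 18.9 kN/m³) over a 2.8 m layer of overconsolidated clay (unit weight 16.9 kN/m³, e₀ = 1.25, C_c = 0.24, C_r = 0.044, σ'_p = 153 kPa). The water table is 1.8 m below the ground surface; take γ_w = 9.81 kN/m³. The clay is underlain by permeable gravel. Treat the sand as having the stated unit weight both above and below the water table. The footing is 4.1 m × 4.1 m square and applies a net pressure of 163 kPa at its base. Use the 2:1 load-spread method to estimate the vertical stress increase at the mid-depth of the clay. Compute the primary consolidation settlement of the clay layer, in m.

Mid-depth of clay below the ground surface: z = 2.3 + 2.8/2 = 3.7 m.
Total vertical stress at mid-clay: σ_v = 18.9×2.3 + 16.9×1.4 = 67.13 kPa.
Pore pressure: u = 9.81×(3.7 − 1.8) = 18.639 kPa.
Initial effective stress: σ'_0 = σ_v − u = 67.13 − 18.639 = 48.491 kPa.
Stress increase at mid-clay by the 2:1 spreading method:
Δσ = qBL/((B+z)(L+z)) = 163×4.1×4.1/((4.1+3.7)(4.1+3.7)) = 45.037 kPa
Final effective stress: σ'_f = 48.491 + 45.037 = 93.528 kPa.
σ'_f = 93.528 ≤ σ'_p = 153 kPa, so the clay remains overconsolidated and only the recompression index applies:
S_c = C_r·H/(1+e₀)·log₁₀(σ'_f/σ'_0) = 0.044×2.8/2.25×log₁₀(93.528/48.491)
    = 0.054754 × 0.28528 = 0.01562 m

S_c ≈ 0.0156 m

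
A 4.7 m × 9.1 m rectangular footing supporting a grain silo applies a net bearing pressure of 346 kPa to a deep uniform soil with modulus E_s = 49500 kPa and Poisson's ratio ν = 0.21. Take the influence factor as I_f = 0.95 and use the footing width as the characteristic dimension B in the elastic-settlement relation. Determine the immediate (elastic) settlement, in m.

Immediate (elastic) settlement: S_e = q·B·(1−ν²)/E_s · I_f.
S_e = 346 × 4.7 × (1 − 0.21²) / 49500 × 0.95
    = 346 × 4.7 × 0.9559 / 49500 × 0.95
    = 0.02983 m

S_e ≈ 0.0298 m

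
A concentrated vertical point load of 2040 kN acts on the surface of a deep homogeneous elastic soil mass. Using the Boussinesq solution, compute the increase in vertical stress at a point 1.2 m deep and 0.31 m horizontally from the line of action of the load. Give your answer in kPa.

Δσ_z ≈ 576 kPa

Boussinesq vertical stress below a point load on an elastic half-space:
Δσ_z = 3P/(2πz²) · [1 + (r/z)²]^(−5/2)
r/z = 0.31/1.2 = 0.25833; [1+(r/z)²]^(−5/2) = 0.85086.
Δσ_z = 3×2040/(2π×1.2²) × 0.85086 = 676.41 × 0.85086 = 575.5 kPa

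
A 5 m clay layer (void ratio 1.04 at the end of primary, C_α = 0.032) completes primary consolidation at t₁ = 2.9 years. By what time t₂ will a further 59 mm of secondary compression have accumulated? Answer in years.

t₂ ≈ 16.4 years

S_s = C_α·H/(1+e_p)·log₁₀(t₂/t₁) ⇒ log₁₀(t₂/t₁) = S_s·(1+e_p)/(C_α·H).
log₁₀(t₂/t₁) = 0.059 × (1+1.04) / (0.032×5) = 0.7522
t₂ = t₁ × 10^0.7522 = 2.9 × 5.653 = 16.39 years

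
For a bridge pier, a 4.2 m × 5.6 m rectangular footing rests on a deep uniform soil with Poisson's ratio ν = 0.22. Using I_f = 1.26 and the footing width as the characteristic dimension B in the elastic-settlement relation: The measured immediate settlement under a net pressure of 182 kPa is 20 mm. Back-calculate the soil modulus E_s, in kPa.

E_s ≈ 45800 kPa

S_e = q·B·(1−ν²)/E_s · I_f  ⇒  E_s = q·B·(1−ν²)·I_f / S_e.
E_s = 182 × 4.2 × 0.9516 × 1.26 / 0.02 = 45830 kPa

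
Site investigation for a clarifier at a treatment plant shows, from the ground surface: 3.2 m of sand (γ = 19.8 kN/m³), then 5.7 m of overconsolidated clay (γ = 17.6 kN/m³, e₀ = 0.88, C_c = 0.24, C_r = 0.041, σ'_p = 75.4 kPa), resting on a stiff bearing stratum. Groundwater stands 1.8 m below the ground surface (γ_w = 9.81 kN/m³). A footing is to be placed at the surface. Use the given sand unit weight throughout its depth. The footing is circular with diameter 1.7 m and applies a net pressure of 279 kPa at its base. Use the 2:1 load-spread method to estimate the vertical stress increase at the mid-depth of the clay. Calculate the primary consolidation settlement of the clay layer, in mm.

Mid-depth of clay below the ground surface: z = 3.2 + 5.7/2 = 6.05 m.
Total vertical stress at mid-clay: σ_v = 19.8×3.2 + 17.6×2.85 = 113.52 kPa.
Pore pressure: u = 9.81×(6.05 − 1.8) = 41.693 kPa.
Initial effective stress: σ'_0 = σ_v − u = 113.52 − 41.693 = 71.827 kPa.
Stress increase at mid-clay by the 2:1 spreading method:
Δσ ≈ qD²/(D+z)² = 279×1.7²/(1.7+6.05)² = 13.425 kPa
Final effective stress: σ'_f = 71.827 + 13.425 = 85.252 kPa.
σ'_f = 85.252 > σ'_p = 75.4 kPa, so the stress path crosses the preconsolidation pressure — recompression up to σ'_p, then virgin compression beyond:
S_c = H/(1+e₀)·[C_r·log₁₀(σ'_p/σ'_0) + C_c·log₁₀(σ'_f/σ'_p)]
    = 5.7/1.88 × [0.041×log₁₀(75.4/71.827) + 0.24×log₁₀(85.252/75.4)]
    = 3.0319 × [0.00086443 + 0.0128] = 0.04143 m

S_c ≈ 41.4 mm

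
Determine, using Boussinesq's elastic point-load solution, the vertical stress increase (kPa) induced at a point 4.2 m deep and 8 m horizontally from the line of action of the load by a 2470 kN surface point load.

Δσ_z ≈ 1.45 kPa

Boussinesq vertical stress below a point load on an elastic half-space:
Δσ_z = 3P/(2πz²) · [1 + (r/z)²]^(−5/2)
r/z = 8/4.2 = 1.9048; [1+(r/z)²]^(−5/2) = 0.021701.
Δσ_z = 3×2470/(2π×4.2²) × 0.021701 = 66.856 × 0.021701 = 1.451 kPa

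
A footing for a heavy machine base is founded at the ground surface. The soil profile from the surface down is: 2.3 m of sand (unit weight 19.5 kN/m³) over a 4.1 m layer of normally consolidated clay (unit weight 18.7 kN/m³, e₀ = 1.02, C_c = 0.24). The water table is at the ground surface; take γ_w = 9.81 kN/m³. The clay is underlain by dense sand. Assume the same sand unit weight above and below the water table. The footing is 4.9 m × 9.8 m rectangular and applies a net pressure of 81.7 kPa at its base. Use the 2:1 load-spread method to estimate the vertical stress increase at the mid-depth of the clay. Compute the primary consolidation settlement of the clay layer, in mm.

Mid-depth of clay below the ground surface: z = 2.3 + 4.1/2 = 4.35 m.
Total vertical stress at mid-clay: σ_v = 19.5×2.3 + 18.7×2.05 = 83.185 kPa.
Pore pressure: u = 9.81×(4.35 − 0) = 42.673 kPa.
Initial effective stress: σ'_0 = σ_v − u = 83.185 − 42.673 = 40.512 kPa.
Stress increase at mid-clay by the 2:1 spreading method:
Δσ = qBL/((B+z)(L+z)) = 81.7×4.9×9.8/((4.9+4.35)(9.8+4.35)) = 29.974 kPa
Final effective stress: σ'_f = σ'_0 + Δσ = 40.512 + 29.974 = 70.486 kPa.
Normally consolidated clay, so the full stress increment lies on the virgin compression line:
S_c = C_c·H/(1+e₀)·log₁₀(σ'_f/σ'_0) = 0.24×4.1/(1+1.02)×log₁₀(70.486/40.512)
    = 0.48713 × 0.24052 = 0.1172 m

S_c ≈ 117 mm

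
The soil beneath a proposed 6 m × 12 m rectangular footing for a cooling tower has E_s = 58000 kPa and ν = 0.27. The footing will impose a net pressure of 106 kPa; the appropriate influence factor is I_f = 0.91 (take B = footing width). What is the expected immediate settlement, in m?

S_e ≈ 0.00925 m

Immediate (elastic) settlement: S_e = q·B·(1−ν²)/E_s · I_f.
S_e = 106 × 6 × (1 − 0.27²) / 58000 × 0.91
    = 106 × 6 × 0.9271 / 58000 × 0.91
    = 0.009251 m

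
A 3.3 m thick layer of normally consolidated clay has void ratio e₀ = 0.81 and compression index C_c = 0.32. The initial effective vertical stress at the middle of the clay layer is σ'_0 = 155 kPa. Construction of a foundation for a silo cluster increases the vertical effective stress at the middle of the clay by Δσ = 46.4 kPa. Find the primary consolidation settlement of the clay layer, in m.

Final effective stress: σ'_f = σ'_0 + Δσ = 155 + 46.4 = 201.4 kPa.
Normally consolidated clay, so the full stress increment lies on the virgin compression line:
S_c = C_c·H/(1+e₀)·log₁₀(σ'_f/σ'_0) = 0.32×3.3/(1+0.81)×log₁₀(201.4/155)
    = 0.58343 × 0.11373 = 0.06635 m

S_c ≈ 0.0664 m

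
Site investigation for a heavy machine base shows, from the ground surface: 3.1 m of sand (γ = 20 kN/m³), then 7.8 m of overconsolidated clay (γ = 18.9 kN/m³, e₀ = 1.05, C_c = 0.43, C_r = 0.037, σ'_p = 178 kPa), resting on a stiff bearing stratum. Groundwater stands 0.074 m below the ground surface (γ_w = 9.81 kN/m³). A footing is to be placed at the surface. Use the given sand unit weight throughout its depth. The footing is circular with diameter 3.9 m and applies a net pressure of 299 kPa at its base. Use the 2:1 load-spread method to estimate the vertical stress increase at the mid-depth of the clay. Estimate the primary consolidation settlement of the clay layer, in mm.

S_c ≈ 27.4 mm

Mid-depth of clay below the ground surface: z = 3.1 + 7.8/2 = 7 m.
Total vertical stress at mid-clay: σ_v = 20×3.1 + 18.9×3.9 = 135.71 kPa.
Pore pressure: u = 9.81×(7 − 0.074) = 67.944 kPa.
Initial effective stress: σ'_0 = σ_v − u = 135.71 − 67.944 = 67.766 kPa.
Stress increase at mid-clay by the 2:1 spreading method:
Δσ ≈ qD²/(D+z)² = 299×3.9²/(3.9+7)² = 38.278 kPa
Final effective stress: σ'_f = 67.766 + 38.278 = 106.04 kPa.
σ'_f = 106.04 ≤ σ'_p = 178 kPa, so the clay remains overconsolidated and only the recompression index applies:
S_c = C_r·H/(1+e₀)·log₁₀(σ'_f/σ'_0) = 0.037×7.8/2.05×log₁₀(106.04/67.766)
    = 0.14078 × 0.19446 = 0.02738 m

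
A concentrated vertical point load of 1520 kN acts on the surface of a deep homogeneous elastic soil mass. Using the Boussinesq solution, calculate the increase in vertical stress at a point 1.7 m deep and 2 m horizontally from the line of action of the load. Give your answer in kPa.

Δσ_z ≈ 28.6 kPa

Boussinesq vertical stress below a point load on an elastic half-space:
Δσ_z = 3P/(2πz²) · [1 + (r/z)²]^(−5/2)
r/z = 2/1.7 = 1.1765; [1+(r/z)²]^(−5/2) = 0.11395.
Δσ_z = 3×1520/(2π×1.7²) × 0.11395 = 251.12 × 0.11395 = 28.62 kPa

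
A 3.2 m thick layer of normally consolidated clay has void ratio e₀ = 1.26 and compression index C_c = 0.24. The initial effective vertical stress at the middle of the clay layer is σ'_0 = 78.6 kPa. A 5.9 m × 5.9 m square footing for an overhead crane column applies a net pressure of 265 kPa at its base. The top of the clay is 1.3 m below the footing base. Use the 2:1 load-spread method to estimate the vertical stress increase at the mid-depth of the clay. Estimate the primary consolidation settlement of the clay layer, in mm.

Mid-depth of clay below the footing base: z = 1.3 + 3.2/2 = 2.9 m.
Stress increase at mid-clay by the 2:1 spreading method:
Δσ = qBL/((B+z)(L+z)) = 265×5.9×5.9/((5.9+2.9)(5.9+2.9)) = 119.12 kPa
Final effective stress: σ'_f = σ'_0 + Δσ = 78.6 + 119.12 = 197.72 kPa.
Normally consolidated clay, so the full stress increment lies on the virgin compression line:
S_c = C_c·H/(1+e₀)·log₁₀(σ'_f/σ'_0) = 0.24×3.2/(1+1.26)×log₁₀(197.72/78.6)
    = 0.33982 × 0.40063 = 0.1361 m

S_c ≈ 136 mm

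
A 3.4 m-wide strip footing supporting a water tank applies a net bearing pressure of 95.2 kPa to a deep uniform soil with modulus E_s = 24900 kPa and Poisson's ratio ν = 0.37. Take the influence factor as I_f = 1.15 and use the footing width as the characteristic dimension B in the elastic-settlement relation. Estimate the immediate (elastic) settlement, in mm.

Immediate (elastic) settlement: S_e = q·B·(1−ν²)/E_s · I_f.
S_e = 95.2 × 3.4 × (1 − 0.37²) / 24900 × 1.15
    = 95.2 × 3.4 × 0.8631 / 24900 × 1.15
    = 0.0129 m = 12.9 mm

S_e ≈ 12.9 mm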